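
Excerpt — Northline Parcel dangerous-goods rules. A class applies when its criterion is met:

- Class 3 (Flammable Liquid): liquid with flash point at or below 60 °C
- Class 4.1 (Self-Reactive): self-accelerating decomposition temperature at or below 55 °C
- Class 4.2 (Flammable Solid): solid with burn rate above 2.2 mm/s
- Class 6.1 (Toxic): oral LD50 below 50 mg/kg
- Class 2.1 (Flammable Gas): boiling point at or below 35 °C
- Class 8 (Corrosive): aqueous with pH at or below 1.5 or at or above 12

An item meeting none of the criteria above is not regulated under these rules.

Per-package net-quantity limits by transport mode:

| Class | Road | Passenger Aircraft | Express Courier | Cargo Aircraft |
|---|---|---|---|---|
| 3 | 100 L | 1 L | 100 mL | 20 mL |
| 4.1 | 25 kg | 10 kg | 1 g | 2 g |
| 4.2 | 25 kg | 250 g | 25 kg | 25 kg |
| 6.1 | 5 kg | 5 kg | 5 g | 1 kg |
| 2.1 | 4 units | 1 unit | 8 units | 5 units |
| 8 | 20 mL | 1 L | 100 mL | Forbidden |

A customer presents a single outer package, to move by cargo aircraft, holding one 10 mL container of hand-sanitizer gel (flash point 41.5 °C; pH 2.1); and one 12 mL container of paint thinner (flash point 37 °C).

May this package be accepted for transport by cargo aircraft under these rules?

Flash point 41.5 °C meets the Class 3 criterion (Flammable Liquid), so the hand-sanitizer gel is Class 3.
With flash point 37 °C (≤ 60 °C), the paint thinner falls in Class 3.
Class 3 net quantity: 10 mL + 12 mL = 22 mL.
22 mL exceeds the cargo aircraft limit of 20 mL for Class 3.

No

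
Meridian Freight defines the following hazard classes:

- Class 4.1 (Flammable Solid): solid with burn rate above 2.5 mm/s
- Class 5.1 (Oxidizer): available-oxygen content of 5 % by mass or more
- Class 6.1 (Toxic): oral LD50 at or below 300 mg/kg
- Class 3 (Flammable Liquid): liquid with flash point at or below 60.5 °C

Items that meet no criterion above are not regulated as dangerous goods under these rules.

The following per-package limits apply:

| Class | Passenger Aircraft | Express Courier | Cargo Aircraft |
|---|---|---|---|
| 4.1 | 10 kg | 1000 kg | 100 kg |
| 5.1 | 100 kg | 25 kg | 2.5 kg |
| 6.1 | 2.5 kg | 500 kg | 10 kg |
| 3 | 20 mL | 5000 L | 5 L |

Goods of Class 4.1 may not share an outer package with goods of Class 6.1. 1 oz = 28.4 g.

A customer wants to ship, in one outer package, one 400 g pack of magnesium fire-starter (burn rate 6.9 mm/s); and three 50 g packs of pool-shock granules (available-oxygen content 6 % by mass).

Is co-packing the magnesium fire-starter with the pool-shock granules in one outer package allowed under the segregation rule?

The magnesium fire-starter has burn rate 6.9 mm/s, which is > 2.5 mm/s, so it is Class 4.1 (Flammable Solid).
The pool-shock granules have available-oxygen content 6 % by mass, which is ≥ 5 % by mass, so they are Class 5.1 (Oxidizer).
No segregation rule bars Class 4.1 with Class 5.1.

Yes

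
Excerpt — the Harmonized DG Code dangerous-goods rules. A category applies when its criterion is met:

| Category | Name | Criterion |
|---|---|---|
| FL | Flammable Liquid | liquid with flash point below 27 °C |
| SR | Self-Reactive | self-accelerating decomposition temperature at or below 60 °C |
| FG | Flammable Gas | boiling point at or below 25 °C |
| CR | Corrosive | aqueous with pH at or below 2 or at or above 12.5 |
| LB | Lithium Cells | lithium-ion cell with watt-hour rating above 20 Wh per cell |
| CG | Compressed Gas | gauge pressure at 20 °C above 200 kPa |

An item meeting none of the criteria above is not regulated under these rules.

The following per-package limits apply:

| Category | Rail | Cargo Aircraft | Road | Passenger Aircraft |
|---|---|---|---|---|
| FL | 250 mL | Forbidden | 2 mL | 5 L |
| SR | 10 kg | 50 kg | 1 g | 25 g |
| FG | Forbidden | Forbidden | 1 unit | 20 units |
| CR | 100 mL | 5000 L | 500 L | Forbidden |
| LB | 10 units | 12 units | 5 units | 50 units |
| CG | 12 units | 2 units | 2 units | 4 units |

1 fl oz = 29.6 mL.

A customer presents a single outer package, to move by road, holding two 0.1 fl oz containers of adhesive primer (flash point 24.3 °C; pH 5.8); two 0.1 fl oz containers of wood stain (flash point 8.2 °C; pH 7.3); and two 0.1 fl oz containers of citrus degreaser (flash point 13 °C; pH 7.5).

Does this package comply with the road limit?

No

Adhesive primer: flash point 24.3 °C < 27 °C → Category FL (Flammable Liquid).
The wood stain has flash point 8.2 °C, which is < 27 °C, so it is Category FL (Flammable Liquid).
Citrus degreaser: flash point 13 °C < 27 °C → Category FL (Flammable Liquid).
Total Category FL: (two 0.1 fl oz containers = 5.92 mL) + (two 0.1 fl oz containers = 5.92 mL) + (two 0.1 fl oz containers = 5.92 mL) = 17.76 mL.
That exceeds the Category FL road limit of 2 mL.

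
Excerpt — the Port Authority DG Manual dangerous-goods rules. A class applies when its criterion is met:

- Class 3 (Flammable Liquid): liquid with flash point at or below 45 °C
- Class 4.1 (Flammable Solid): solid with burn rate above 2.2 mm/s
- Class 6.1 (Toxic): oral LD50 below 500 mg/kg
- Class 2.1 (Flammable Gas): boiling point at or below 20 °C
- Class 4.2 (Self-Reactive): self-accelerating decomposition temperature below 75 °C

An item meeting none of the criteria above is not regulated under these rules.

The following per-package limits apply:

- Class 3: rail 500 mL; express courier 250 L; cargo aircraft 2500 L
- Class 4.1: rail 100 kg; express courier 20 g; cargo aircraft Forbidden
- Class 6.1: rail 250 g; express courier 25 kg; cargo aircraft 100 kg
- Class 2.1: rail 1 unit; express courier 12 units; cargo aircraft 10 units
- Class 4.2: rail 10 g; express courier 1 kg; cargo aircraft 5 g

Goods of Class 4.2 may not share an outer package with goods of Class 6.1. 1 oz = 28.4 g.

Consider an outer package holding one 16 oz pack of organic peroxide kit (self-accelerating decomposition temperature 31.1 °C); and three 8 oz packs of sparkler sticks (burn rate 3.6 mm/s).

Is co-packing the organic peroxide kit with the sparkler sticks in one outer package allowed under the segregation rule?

Self-accelerating decomposition temperature 31.1 °C meets the Class 4.2 criterion (Self-Reactive), so the organic peroxide kit is Class 4.2.
With burn rate 3.6 mm/s (> 2.2 mm/s), the sparkler sticks fall in Class 4.1.
No segregation rule bars Class 4.2 with Class 4.1.

Yes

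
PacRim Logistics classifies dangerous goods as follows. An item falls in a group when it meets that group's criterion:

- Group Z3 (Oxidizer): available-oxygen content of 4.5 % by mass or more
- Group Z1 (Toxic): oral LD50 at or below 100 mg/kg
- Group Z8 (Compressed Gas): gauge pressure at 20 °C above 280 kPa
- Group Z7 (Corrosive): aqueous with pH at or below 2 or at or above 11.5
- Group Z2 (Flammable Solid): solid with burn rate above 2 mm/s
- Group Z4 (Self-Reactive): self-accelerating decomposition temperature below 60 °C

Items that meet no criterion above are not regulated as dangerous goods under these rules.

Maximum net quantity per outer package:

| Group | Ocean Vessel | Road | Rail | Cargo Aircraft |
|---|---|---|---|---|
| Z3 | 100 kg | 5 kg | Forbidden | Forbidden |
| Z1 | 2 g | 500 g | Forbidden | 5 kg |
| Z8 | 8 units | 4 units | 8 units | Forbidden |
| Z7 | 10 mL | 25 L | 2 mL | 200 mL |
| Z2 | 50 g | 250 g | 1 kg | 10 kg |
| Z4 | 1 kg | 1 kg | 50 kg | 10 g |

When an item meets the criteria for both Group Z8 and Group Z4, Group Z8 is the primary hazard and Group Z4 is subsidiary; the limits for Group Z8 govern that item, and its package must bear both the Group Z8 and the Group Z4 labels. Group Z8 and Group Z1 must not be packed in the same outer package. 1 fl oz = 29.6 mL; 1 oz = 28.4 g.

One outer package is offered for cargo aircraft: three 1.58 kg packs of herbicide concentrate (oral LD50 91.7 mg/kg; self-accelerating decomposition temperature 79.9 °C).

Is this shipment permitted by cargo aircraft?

Herbicide concentrate: oral LD50 91.7 mg/kg ≤ 100 mg/kg → Group Z1 (Toxic).
Group Z1 quantity: three 1.58 kg packs = 4.74 kg.
4.74 kg ≤ 5 kg (cargo aircraft limit, Group Z1) — within limit.

Yes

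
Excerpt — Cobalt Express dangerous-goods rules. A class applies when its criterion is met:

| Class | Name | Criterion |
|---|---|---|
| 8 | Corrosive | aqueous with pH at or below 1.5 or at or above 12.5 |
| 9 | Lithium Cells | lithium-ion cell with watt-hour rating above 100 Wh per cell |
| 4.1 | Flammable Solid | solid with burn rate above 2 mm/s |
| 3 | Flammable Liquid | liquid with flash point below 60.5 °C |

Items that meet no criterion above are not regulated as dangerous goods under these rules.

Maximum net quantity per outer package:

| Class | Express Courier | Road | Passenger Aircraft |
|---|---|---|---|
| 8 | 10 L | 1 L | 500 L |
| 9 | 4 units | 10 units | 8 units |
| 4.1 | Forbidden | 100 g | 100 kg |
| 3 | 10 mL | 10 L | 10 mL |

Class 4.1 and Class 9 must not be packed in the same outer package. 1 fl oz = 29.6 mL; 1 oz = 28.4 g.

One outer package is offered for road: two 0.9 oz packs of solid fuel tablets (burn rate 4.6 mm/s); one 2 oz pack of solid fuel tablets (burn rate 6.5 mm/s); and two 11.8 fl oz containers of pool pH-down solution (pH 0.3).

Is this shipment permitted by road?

No

With burn rate 4.6 mm/s (> 2 mm/s), the solid fuel tablets fall in Class 4.1.
Burn rate 6.5 mm/s meets the Class 4.1 criterion (Flammable Solid), so the solid fuel tablets are Class 4.1.
With pH 0.3 (≤ 1.5), the pool pH-down solution falls in Class 8.
Class 4.1 net quantity: (two 0.9 oz packs = 51.12 g) + (one 2 oz pack = 56.8 g) = 107.92 g.
107.92 g exceeds the road limit of 100 g for Class 4.1.
Class 8 quantity: two 11.8 fl oz containers = 698.56 mL.
That is within the Class 8 road limit of 1 L.
The segregation rule (Class 4.1 with Class 9) does not apply to Class 4.1 with Class 8.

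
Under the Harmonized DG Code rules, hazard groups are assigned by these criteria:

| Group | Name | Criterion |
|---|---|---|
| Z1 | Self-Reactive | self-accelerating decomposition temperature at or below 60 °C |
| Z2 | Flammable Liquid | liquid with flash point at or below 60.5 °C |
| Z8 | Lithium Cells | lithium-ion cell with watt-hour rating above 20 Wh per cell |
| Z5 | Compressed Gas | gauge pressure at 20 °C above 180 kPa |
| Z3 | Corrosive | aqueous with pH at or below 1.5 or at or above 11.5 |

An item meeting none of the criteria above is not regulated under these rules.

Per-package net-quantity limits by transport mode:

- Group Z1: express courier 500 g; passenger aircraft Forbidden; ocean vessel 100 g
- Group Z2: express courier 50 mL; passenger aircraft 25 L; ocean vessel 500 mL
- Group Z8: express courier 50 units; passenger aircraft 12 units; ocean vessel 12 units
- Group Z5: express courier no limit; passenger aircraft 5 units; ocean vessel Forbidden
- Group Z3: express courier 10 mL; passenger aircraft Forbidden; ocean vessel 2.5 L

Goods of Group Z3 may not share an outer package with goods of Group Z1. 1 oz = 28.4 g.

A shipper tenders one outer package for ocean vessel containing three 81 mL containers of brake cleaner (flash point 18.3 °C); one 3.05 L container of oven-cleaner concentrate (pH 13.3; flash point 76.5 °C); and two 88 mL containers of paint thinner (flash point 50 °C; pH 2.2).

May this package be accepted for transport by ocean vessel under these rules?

With flash point 18.3 °C (≤ 60.5 °C), the brake cleaner falls in Group Z2.
pH 13.3 meets the Group Z3 criterion (Corrosive), so the oven-cleaner concentrate is Group Z3.
Flash point 50 °C meets the Group Z2 criterion (Flammable Liquid), so the paint thinner is Group Z2.
Group Z2 net quantity: (three 81 mL containers = 243 mL) + (two 88 mL containers = 176 mL) = 419 mL.
That is within the Group Z2 ocean vessel limit of 500 mL.
Group Z3 quantity: 3.05 L.
That exceeds the Group Z3 ocean vessel limit of 2.5 L.
The segregation rule (Group Z3 with Group Z1) does not apply to Group Z2 with Group Z3.

No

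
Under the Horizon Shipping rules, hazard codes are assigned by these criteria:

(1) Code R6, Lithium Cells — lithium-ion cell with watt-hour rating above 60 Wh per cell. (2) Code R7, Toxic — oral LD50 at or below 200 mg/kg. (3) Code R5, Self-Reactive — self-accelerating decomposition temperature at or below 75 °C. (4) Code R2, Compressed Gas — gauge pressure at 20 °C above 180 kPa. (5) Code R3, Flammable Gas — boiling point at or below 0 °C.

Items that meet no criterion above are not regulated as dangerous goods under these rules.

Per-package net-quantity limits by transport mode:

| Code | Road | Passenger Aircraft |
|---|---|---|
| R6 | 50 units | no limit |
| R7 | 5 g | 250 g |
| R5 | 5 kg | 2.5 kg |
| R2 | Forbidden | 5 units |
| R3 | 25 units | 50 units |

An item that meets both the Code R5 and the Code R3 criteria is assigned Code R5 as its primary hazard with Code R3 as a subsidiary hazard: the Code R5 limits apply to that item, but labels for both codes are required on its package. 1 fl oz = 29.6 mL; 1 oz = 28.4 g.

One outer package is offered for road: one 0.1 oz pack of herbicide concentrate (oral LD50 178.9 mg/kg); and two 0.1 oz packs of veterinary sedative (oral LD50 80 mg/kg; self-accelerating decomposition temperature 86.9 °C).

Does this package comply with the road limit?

Oral LD50 178.9 mg/kg meets the Code R7 criterion (Toxic), so the herbicide concentrate is Code R7.
With oral LD50 80 mg/kg (≤ 200 mg/kg), the veterinary sedative falls in Code R7.
Code R7 net quantity: (one 0.1 oz pack = 2.84 g) + (two 0.1 oz packs = 5.68 g) = 8.52 g.
That exceeds the Code R7 road limit of 5 g.

No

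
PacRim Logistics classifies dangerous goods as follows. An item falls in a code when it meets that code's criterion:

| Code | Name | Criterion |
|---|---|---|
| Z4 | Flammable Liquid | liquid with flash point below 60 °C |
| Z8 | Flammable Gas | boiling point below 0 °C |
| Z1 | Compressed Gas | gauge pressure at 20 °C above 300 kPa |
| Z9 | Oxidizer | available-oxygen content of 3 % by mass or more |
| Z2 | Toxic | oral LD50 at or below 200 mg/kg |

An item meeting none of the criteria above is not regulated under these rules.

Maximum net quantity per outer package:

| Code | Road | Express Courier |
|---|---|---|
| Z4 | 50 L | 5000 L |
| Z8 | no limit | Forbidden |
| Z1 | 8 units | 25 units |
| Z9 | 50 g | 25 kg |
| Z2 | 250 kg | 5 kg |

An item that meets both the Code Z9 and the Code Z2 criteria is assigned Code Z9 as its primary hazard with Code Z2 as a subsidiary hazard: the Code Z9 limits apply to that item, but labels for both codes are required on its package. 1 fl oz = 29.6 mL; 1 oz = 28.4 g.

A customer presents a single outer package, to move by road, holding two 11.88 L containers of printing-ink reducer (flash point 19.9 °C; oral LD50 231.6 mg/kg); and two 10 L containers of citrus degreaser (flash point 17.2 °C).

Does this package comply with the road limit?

Printing-ink reducer: flash point 19.9 °C < 60 °C → Code Z4 (Flammable Liquid).
Citrus degreaser: flash point 17.2 °C < 60 °C → Code Z4 (Flammable Liquid).
Code Z4 net quantity: (two 11.88 L containers = 23.76 L) + (two 10 L containers = 20 L) = 43.76 L.
43.76 L is within the road limit of 50 L for Code Z4.

Yes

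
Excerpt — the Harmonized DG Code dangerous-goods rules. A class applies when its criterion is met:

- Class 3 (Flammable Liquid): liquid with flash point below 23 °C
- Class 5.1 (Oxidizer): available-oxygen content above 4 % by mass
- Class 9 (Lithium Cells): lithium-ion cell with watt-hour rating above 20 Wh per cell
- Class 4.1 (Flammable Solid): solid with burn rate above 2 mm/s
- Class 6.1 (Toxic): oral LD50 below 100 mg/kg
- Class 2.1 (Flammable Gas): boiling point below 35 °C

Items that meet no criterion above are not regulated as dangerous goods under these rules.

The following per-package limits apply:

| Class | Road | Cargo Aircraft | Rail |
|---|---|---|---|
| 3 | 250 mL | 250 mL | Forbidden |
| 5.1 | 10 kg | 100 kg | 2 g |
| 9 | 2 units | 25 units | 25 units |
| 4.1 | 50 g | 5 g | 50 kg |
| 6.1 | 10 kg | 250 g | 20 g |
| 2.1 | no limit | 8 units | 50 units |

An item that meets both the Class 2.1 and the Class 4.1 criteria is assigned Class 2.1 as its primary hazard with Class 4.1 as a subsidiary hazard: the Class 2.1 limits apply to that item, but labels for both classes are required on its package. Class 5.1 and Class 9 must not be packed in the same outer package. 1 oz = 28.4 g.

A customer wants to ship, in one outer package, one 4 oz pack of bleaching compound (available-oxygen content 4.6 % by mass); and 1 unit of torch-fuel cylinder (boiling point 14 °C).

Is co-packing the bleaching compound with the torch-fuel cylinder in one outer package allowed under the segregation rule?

The bleaching compound has available-oxygen content 4.6 % by mass, which is > 4 % by mass, so it is Class 5.1 (Oxidizer).
The torch-fuel cylinder has boiling point 14 °C, which is < 35 °C, so it is Class 2.1 (Flammable Gas).
No segregation rule bars Class 5.1 with Class 2.1.

Yes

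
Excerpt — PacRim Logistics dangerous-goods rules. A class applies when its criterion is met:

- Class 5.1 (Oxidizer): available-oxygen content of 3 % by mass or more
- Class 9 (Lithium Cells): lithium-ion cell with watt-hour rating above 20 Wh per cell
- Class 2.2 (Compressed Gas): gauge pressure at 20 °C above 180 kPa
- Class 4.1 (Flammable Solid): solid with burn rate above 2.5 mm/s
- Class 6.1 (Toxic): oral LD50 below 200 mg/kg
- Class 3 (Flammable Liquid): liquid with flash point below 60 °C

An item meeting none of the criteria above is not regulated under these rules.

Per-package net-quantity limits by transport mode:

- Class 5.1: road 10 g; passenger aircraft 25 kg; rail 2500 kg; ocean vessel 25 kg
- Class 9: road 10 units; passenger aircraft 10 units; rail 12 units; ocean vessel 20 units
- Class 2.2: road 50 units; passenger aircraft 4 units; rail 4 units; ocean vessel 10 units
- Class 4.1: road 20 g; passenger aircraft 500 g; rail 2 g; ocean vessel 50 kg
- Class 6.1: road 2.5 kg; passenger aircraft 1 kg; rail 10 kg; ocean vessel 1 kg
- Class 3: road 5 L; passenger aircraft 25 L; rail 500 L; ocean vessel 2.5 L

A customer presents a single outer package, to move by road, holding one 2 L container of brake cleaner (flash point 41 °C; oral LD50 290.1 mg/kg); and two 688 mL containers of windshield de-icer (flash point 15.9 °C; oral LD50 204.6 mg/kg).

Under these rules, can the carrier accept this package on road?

Yes

Flash point 41 °C meets the Class 3 criterion (Flammable Liquid), so the brake cleaner is Class 3.
Windshield de-icer: flash point 15.9 °C < 60 °C → Class 3 (Flammable Liquid).
Class 3 net quantity: 2 L + (two 688 mL containers = 1.376 L) = 3.376 L.
3.376 L is within the road limit of 5 L for Class 3.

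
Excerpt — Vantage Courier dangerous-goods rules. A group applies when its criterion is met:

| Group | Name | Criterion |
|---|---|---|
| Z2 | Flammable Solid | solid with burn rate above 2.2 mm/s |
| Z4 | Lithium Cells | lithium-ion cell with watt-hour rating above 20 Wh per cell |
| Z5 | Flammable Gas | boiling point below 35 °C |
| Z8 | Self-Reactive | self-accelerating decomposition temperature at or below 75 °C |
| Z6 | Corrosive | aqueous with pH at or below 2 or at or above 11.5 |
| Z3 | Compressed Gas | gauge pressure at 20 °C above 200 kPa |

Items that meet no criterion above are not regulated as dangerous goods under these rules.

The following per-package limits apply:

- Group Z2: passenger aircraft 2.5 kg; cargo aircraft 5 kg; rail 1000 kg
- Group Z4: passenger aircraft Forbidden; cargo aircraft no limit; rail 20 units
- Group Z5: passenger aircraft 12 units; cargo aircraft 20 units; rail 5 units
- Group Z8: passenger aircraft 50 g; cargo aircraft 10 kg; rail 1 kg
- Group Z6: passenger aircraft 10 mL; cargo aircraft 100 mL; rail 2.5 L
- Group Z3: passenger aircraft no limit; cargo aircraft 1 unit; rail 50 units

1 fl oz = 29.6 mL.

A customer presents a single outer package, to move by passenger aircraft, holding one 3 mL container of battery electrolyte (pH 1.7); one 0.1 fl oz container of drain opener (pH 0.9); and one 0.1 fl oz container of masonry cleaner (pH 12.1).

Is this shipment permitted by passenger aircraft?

Yes

With pH 1.7 (≤ 2), the battery electrolyte falls in Group Z6.
Drain opener: pH 0.9 ≤ 2 → Group Z6 (Corrosive).
Masonry cleaner: pH 12.1 ≥ 11.5 → Group Z6 (Corrosive).
Total Group Z6: 3 mL + (one 0.1 fl oz container = 2.96 mL) + (one 0.1 fl oz container = 2.96 mL) = 8.92 mL.
That is within the Group Z6 passenger aircraft limit of 10 mL.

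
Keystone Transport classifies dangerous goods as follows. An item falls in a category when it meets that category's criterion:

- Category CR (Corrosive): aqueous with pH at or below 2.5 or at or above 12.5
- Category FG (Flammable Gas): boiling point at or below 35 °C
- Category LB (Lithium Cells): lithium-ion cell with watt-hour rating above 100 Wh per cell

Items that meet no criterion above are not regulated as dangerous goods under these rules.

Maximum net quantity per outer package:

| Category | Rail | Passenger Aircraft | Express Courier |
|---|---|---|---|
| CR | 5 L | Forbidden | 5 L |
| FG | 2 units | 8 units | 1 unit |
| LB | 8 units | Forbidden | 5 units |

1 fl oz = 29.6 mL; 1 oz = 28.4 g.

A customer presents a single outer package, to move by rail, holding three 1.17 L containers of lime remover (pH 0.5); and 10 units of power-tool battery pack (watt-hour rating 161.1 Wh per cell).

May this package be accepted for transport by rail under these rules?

No

With pH 0.5 (≤ 2.5), the lime remover falls in Category CR.
The power-tool battery pack has watt-hour rating 161.1 Wh per cell, which is > 100 Wh per cell, so it is Category LB (Lithium Cells).
Category LB quantity: 10 units.
That exceeds the Category LB rail limit of 8 units.
Category CR quantity: three 1.17 L containers = 3.51 L.
That is within the Category CR rail limit of 5 L.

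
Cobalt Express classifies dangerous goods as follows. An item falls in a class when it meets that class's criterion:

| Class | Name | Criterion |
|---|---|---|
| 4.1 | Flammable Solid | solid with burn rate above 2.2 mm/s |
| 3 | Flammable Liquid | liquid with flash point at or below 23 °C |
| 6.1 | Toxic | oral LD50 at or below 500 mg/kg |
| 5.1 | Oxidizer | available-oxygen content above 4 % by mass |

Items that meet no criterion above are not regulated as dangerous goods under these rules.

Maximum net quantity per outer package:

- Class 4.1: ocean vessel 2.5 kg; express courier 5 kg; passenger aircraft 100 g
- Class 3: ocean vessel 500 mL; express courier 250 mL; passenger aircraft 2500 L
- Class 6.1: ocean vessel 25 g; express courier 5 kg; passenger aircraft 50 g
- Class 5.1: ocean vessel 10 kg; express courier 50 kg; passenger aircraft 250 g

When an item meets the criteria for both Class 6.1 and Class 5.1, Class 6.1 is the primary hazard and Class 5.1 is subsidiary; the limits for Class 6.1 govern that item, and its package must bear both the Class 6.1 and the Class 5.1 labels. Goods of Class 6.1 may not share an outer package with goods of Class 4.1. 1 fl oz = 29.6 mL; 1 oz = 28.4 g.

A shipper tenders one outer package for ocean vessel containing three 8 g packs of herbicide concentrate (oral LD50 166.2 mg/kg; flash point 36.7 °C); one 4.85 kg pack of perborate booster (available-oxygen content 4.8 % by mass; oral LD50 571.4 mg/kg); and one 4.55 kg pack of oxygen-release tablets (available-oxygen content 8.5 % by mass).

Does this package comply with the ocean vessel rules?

Yes

The herbicide concentrate has oral LD50 166.2 mg/kg, which is ≤ 500 mg/kg, so it is Class 6.1 (Toxic).
The perborate booster has available-oxygen content 4.8 % by mass, which is > 4 % by mass, so it is Class 5.1 (Oxidizer).
The oxygen-release tablets have available-oxygen content 8.5 % by mass, which is > 4 % by mass, so they are Class 5.1 (Oxidizer).
Class 5.1 net quantity: 4.85 kg + 4.55 kg = 9.4 kg.
9.4 kg ≤ 10 kg (ocean vessel limit, Class 5.1) — within limit.
Class 6.1 quantity: three 8 g packs = 24 g.
24 g is within the ocean vessel limit of 25 g for Class 6.1.
The segregation rule (Class 6.1 with Class 4.1) does not apply to Class 5.1 with Class 6.1.
Every hazard class is within its ocean vessel limit and no segregation rule is violated.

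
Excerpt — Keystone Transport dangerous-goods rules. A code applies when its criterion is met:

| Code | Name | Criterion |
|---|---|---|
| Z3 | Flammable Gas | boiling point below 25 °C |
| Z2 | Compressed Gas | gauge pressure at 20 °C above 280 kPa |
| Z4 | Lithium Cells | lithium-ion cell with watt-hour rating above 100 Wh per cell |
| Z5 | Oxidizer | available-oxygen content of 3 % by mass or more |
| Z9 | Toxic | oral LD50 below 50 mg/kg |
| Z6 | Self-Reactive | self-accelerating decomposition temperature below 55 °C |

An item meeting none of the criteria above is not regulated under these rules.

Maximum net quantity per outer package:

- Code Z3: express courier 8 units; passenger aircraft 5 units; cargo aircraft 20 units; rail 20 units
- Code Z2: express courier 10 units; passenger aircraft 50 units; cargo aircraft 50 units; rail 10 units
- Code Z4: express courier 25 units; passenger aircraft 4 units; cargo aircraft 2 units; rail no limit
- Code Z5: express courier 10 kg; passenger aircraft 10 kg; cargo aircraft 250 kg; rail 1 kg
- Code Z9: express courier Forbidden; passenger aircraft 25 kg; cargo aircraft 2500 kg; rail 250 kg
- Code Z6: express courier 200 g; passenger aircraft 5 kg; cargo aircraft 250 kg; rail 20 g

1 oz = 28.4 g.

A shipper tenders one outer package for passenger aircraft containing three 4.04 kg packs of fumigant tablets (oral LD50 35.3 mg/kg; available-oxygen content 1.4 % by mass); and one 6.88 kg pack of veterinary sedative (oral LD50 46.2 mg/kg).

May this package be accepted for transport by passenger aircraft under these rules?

Yes

Fumigant tablets: oral LD50 35.3 mg/kg < 50 mg/kg → Code Z9 (Toxic).
Oral LD50 46.2 mg/kg meets the Code Z9 criterion (Toxic), so the veterinary sedative is Code Z9.
Code Z9 net quantity: (three 4.04 kg packs = 12.12 kg) + 6.88 kg = 19 kg.
19 kg is within the passenger aircraft limit of 25 kg for Code Z9.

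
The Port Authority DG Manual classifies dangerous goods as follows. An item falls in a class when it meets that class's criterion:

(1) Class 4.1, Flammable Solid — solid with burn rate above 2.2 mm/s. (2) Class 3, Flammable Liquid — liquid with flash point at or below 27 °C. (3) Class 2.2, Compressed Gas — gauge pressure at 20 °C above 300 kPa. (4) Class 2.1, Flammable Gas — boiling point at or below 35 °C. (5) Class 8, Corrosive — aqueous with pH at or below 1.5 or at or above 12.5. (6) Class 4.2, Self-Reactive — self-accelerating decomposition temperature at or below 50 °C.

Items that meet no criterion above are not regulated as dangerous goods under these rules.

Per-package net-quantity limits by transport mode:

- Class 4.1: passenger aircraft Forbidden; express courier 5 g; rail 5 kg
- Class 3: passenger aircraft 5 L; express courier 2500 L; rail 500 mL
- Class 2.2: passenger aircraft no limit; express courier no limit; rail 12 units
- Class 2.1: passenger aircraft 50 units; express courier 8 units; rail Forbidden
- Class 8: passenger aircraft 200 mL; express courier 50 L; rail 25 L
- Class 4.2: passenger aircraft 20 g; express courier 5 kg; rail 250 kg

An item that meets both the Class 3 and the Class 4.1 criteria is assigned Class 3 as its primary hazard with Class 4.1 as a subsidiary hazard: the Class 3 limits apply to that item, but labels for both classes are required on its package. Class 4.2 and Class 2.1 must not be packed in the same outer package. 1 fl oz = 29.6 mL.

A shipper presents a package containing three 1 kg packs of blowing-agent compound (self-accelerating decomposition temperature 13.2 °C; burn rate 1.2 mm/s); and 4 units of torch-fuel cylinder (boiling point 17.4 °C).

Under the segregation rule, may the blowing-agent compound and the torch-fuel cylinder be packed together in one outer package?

No

The blowing-agent compound has self-accelerating decomposition temperature 13.2 °C, which is ≤ 50 °C, so it is Class 4.2 (Self-Reactive).
Boiling point 17.4 °C meets the Class 2.1 criterion (Flammable Gas), so the torch-fuel cylinder is Class 2.1.
Class 4.2 and Class 2.1 may not share an outer package.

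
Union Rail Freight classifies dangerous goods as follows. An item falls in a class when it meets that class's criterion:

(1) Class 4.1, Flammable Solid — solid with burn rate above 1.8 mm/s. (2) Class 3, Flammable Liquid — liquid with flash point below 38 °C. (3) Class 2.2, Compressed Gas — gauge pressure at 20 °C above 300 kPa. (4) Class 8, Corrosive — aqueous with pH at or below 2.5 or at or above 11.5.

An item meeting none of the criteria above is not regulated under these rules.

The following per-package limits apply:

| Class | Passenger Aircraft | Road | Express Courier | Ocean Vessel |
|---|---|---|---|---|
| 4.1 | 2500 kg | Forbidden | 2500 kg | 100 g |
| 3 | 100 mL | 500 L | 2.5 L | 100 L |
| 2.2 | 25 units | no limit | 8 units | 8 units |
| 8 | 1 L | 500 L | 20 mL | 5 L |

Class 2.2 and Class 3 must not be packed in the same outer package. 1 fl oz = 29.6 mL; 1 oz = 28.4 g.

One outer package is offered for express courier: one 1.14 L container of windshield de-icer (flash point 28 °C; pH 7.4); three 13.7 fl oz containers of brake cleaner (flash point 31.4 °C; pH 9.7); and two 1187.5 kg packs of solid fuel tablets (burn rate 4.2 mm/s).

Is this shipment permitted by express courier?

The windshield de-icer has flash point 28 °C, which is < 38 °C, so it is Class 3 (Flammable Liquid).
The brake cleaner has flash point 31.4 °C, which is < 38 °C, so it is Class 3 (Flammable Liquid).
The solid fuel tablets have burn rate 4.2 mm/s, which is > 1.8 mm/s, so they are Class 4.1 (Flammable Solid).
Class 3 net quantity: 1.14 L + (three 13.7 fl oz containers = 1216.56 mL) = 2356.56 mL.
2356.56 mL ≤ 2.5 L (express courier limit, Class 3) — within limit.
Class 4.1 quantity: two 1187.5 kg packs = 2375 kg.
That is within the Class 4.1 express courier limit of 2500 kg.
The segregation rule (Class 2.2 with Class 3) does not apply to Class 3 with Class 4.1.
Every hazard class is within its express courier limit and no segregation rule is violated.

Yes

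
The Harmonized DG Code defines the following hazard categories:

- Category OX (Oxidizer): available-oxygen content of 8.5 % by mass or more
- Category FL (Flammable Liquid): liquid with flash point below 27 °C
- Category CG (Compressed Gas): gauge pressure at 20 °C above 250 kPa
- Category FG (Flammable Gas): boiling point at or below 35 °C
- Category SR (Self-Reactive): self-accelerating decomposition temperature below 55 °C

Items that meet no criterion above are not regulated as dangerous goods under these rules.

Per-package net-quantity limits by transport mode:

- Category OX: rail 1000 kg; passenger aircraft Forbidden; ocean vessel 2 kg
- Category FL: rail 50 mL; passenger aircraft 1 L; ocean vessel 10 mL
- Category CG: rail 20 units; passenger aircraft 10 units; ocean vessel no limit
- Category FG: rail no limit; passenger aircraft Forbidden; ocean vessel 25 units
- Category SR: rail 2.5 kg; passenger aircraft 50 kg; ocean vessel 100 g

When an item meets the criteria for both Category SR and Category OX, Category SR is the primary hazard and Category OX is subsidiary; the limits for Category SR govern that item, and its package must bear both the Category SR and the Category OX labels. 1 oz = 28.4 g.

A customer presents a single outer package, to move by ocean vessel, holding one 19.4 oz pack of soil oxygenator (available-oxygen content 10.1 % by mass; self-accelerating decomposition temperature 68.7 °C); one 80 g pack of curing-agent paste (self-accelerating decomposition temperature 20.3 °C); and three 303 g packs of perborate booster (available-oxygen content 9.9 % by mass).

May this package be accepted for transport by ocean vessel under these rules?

The soil oxygenator has available-oxygen content 10.1 % by mass, which is ≥ 8.5 % by mass, so it is Category OX (Oxidizer).
With self-accelerating decomposition temperature 20.3 °C (< 55 °C), the curing-agent paste falls in Category SR.
The perborate booster has available-oxygen content 9.9 % by mass, which is ≥ 8.5 % by mass, so it is Category OX (Oxidizer).
Total Category OX: (one 19.4 oz pack = 550.96 g) + (three 303 g packs = 909 g) = 1459.96 g.
That is within the Category OX ocean vessel limit of 2 kg.
Category SR quantity: 80 g.
80 g is within the ocean vessel limit of 100 g for Category SR.
Every hazard category is within its ocean vessel limit and no segregation rule is violated.

Yes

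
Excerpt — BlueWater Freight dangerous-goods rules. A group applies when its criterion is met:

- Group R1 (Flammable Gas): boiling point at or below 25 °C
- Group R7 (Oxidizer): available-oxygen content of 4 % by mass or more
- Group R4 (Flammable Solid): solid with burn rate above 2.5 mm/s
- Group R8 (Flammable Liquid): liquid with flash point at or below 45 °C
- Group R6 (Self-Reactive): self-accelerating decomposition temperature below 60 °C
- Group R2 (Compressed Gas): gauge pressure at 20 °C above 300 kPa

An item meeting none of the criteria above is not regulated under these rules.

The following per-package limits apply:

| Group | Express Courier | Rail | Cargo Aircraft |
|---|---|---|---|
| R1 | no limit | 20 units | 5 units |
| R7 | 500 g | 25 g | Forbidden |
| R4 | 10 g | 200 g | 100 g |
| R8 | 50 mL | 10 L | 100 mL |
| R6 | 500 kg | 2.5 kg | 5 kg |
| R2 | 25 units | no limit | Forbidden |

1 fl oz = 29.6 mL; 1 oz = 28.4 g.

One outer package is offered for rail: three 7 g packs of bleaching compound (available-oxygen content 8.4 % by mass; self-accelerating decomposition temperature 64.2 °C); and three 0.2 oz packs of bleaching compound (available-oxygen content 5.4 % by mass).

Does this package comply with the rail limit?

Bleaching compound: available-oxygen content 8.4 % by mass ≥ 4 % by mass → Group R7 (Oxidizer).
With available-oxygen content 5.4 % by mass (≥ 4 % by mass), the bleaching compound falls in Group R7.
Group R7 net quantity: (three 7 g packs = 21 g) + (three 0.2 oz packs = 17.04 g) = 38.04 g.
38.04 g > 25 g (rail limit, Group R7) — over the limit.

No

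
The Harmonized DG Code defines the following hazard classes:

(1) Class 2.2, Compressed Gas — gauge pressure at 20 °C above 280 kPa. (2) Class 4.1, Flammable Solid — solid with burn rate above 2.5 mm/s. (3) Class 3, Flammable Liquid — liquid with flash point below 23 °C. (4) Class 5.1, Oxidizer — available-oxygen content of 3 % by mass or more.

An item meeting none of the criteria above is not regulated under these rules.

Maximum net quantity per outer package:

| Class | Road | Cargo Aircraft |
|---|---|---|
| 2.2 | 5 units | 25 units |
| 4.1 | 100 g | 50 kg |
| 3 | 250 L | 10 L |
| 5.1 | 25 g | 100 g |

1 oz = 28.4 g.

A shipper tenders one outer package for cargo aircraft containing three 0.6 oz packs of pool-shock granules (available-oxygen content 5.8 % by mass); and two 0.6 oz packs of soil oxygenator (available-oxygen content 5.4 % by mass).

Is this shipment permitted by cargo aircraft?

Available-oxygen content 5.8 % by mass meets the Class 5.1 criterion (Oxidizer), so the pool-shock granules are Class 5.1.
Soil oxygenator: available-oxygen content 5.4 % by mass ≥ 3 % by mass → Class 5.1 (Oxidizer).
Total Class 5.1: (three 0.6 oz packs = 51.12 g) + (two 0.6 oz packs = 34.08 g) = 85.2 g.
85.2 g ≤ 100 g (cargo aircraft limit, Class 5.1) — within limit.

Yes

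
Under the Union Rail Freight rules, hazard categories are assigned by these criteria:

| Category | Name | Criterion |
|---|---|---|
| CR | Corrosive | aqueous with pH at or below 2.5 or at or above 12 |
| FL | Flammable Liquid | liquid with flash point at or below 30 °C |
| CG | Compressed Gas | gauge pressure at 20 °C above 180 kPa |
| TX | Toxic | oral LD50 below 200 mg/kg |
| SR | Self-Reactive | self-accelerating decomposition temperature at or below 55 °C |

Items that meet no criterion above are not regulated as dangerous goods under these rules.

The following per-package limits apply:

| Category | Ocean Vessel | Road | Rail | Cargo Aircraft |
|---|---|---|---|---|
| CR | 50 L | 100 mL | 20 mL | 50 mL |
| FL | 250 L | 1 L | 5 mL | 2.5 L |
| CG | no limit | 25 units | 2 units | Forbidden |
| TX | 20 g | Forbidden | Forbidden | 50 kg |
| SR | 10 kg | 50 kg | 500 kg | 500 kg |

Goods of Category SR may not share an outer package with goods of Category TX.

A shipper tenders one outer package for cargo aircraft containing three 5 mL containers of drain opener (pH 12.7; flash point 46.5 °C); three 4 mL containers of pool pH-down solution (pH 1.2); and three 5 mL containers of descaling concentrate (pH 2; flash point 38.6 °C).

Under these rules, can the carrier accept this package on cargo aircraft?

Yes

With pH 12.7 (≥ 12), the drain opener falls in Category CR.
The pool pH-down solution has pH 1.2, which is ≤ 2.5, so it is Category CR (Corrosive).
The descaling concentrate has pH 2, which is ≤ 2.5, so it is Category CR (Corrosive).
Category CR net quantity: (three 5 mL containers = 15 mL) + (three 4 mL containers = 12 mL) + (three 5 mL containers = 15 mL) = 42 mL.
42 mL is within the cargo aircraft limit of 50 mL for Category CR.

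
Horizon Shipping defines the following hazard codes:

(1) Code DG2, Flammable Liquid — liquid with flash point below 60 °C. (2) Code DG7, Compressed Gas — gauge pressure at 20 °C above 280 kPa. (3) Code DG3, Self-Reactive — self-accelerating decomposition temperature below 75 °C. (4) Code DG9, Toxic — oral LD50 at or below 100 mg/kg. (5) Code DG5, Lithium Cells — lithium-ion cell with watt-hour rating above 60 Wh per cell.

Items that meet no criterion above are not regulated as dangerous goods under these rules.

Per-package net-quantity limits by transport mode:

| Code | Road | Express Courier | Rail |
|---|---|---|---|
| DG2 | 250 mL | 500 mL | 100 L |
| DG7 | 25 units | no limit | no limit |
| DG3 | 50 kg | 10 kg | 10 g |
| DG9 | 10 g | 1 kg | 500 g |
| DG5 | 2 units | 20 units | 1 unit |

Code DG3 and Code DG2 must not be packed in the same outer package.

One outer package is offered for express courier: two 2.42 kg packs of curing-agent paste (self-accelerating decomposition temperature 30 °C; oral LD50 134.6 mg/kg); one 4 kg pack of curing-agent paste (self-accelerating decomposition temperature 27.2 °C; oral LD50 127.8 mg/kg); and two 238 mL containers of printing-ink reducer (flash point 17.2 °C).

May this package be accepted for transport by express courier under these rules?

No

Self-accelerating decomposition temperature 30 °C meets the Code DG3 criterion (Self-Reactive), so the curing-agent paste is Code DG3.
With self-accelerating decomposition temperature 27.2 °C (< 75 °C), the curing-agent paste falls in Code DG3.
Flash point 17.2 °C meets the Code DG2 criterion (Flammable Liquid), so the printing-ink reducer is Code DG2.
Code DG3 net quantity: (two 2.42 kg packs = 4.84 kg) + 4 kg = 8.84 kg.
8.84 kg ≤ 10 kg (express courier limit, Code DG3) — within limit.
Code DG2 quantity: two 238 mL containers = 476 mL.
476 mL is within the express courier limit of 500 mL for Code DG2.
Code DG3 and Code DG2 may not share an outer package.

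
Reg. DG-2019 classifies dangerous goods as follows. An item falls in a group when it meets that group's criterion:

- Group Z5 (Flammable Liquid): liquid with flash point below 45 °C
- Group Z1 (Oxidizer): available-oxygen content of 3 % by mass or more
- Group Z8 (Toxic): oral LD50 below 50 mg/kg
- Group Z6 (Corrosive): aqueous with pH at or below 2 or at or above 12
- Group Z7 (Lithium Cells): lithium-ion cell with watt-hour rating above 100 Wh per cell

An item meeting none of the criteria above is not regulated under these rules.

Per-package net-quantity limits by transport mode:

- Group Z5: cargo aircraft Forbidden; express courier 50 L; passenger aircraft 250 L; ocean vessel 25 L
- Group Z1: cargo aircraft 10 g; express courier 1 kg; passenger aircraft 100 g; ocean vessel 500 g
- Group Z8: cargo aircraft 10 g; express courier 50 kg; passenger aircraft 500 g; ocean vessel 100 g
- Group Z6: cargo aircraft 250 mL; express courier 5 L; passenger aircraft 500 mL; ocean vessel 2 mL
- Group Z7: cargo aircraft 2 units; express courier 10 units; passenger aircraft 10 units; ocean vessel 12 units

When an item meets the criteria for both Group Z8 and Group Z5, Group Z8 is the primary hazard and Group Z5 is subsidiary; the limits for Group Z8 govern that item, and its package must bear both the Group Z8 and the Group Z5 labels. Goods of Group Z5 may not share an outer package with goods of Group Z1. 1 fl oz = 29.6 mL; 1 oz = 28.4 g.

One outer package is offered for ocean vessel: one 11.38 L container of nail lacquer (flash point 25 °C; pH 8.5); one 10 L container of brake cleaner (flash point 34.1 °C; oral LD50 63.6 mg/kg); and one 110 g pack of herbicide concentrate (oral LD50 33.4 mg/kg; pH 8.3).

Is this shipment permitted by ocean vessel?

Nail lacquer: flash point 25 °C < 45 °C → Group Z5 (Flammable Liquid).
With flash point 34.1 °C (< 45 °C), the brake cleaner falls in Group Z5.
Oral LD50 33.4 mg/kg meets the Group Z8 criterion (Toxic), so the herbicide concentrate is Group Z8.
Group Z5 net quantity: 11.38 L + 10 L = 21.38 L.
21.38 L ≤ 25 L (ocean vessel limit, Group Z5) — within limit.
Group Z8 quantity: 110 g.
110 g exceeds the ocean vessel limit of 100 g for Group Z8.
The segregation rule (Group Z5 with Group Z1) does not apply to Group Z5 with Group Z8.

No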